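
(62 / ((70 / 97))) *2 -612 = -15406 / 35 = -440.17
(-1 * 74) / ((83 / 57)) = -4218 / 83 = -50.82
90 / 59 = 1.53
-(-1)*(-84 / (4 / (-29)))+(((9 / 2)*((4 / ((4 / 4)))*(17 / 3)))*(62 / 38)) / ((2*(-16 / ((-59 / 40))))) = 7498719 / 12160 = 616.67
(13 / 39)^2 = 1 / 9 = 0.11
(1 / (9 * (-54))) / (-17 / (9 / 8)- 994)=1 / 490428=0.00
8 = 8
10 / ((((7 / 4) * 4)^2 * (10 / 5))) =5 / 49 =0.10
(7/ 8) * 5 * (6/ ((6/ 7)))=245/ 8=30.62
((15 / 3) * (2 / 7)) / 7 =10 / 49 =0.20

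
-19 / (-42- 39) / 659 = 19 / 53379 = 0.00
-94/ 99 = -0.95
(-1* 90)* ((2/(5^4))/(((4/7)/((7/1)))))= -441/125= -3.53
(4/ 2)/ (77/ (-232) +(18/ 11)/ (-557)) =-2842928/ 475955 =-5.97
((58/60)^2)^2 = 707281/810000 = 0.87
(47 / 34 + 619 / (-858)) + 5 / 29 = 176245 / 211497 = 0.83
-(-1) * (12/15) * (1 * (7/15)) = 28/75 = 0.37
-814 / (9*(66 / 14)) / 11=-518 / 297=-1.74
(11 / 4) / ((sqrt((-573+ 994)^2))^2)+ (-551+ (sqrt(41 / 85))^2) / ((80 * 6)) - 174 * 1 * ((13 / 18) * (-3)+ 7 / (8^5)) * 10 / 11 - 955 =-613.45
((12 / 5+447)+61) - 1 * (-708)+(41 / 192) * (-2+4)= 585037 / 480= 1218.83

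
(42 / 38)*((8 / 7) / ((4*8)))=3 / 76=0.04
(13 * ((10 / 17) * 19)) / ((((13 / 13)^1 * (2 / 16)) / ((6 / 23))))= 118560 / 391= 303.22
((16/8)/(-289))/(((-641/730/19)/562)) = 15589880/185249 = 84.16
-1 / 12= -0.08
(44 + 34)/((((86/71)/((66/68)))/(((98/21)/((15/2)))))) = 142142/3655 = 38.89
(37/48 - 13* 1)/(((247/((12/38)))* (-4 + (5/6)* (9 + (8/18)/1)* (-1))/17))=0.02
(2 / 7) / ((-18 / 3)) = -1 / 21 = -0.05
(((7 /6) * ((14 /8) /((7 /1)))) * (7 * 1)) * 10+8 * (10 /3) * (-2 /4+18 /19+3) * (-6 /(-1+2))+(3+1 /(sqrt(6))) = -120421 /228+sqrt(6) /6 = -527.75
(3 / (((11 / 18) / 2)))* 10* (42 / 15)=3024 / 11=274.91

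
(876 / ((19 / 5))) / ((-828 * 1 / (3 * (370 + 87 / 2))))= -301855 / 874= -345.37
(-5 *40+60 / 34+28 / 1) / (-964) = 1447 / 8194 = 0.18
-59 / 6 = -9.83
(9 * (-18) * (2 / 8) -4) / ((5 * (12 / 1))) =-89 / 120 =-0.74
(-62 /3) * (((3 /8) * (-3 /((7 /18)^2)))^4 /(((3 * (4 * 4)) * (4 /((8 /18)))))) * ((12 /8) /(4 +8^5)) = -108090316431 /16121519647744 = -0.01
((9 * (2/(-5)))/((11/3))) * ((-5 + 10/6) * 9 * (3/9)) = 9.82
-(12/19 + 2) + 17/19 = -33/19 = -1.74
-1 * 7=-7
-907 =-907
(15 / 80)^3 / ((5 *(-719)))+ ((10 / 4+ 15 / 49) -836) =-601175113003 / 721530880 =-833.19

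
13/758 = 0.02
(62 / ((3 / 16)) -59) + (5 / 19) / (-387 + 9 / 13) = 25921825 / 95418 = 271.67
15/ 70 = 3/ 14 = 0.21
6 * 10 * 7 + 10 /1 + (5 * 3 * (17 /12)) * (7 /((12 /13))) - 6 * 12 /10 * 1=140147 /240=583.95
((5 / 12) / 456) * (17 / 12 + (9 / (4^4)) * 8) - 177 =-177.00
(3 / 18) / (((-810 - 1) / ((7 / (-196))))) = 1 / 136248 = 0.00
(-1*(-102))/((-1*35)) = -102/35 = -2.91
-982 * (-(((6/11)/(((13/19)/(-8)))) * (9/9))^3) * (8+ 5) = -744896618496/224939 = -3311549.44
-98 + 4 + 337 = 243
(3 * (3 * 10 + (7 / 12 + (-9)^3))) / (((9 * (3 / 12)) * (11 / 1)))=-8381 / 99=-84.66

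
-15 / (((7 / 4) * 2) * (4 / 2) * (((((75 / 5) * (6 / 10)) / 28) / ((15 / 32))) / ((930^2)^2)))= -2337662531250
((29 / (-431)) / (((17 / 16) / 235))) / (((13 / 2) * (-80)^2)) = -0.00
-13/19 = -0.68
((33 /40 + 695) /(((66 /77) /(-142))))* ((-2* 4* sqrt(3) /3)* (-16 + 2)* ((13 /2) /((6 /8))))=-64601804.75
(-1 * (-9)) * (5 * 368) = 16560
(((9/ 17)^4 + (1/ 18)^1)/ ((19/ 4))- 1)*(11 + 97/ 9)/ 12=-1.76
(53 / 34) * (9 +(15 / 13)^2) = 46269 / 2873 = 16.10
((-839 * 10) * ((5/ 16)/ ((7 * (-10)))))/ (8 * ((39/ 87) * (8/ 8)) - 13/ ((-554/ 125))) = 33698435/ 5865496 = 5.75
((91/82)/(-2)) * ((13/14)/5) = -169/1640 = -0.10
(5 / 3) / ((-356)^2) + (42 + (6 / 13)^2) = 2712404717 / 64255152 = 42.21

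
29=29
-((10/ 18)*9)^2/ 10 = -5/ 2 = -2.50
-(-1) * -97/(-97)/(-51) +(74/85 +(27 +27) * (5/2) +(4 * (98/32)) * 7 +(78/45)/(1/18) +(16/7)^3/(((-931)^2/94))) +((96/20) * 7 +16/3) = 88467365699567/303245003460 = 291.74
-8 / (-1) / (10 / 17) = 68 / 5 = 13.60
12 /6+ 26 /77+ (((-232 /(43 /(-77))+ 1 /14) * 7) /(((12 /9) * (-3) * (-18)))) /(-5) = -13687903 /2383920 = -5.74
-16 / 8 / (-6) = 1 / 3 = 0.33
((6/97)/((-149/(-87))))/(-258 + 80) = -261/1286317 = -0.00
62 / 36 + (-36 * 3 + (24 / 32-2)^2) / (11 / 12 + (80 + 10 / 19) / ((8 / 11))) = 54193 / 70488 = 0.77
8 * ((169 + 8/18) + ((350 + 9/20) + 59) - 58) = 187522/45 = 4167.16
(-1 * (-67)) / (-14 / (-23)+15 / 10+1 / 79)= 243478 / 7709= 31.58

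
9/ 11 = 0.82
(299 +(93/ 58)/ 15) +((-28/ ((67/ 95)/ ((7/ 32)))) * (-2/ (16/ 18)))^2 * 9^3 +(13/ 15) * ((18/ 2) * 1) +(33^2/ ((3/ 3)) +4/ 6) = 559389962681867/ 1999580160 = 279753.71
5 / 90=1 / 18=0.06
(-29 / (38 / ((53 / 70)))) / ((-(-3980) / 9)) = -0.00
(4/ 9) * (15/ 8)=5/ 6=0.83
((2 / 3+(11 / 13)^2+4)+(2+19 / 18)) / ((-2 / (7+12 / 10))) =-1052429 / 30420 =-34.60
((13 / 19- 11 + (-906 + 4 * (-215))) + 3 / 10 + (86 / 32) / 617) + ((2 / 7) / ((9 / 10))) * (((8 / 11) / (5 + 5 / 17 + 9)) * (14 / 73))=-2925082234723043 / 1646998032240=-1776.01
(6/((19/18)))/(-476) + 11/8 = 24655/18088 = 1.36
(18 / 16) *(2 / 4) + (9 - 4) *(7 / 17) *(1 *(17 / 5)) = 121 / 16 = 7.56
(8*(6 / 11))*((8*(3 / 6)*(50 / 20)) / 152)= 60 / 209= 0.29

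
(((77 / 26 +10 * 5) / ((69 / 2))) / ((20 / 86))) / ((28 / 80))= 39474 / 2093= 18.86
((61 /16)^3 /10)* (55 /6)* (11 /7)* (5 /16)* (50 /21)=3433087625 /57802752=59.39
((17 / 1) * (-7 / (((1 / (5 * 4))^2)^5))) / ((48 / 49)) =-3731840000000000 / 3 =-1243946666666666.67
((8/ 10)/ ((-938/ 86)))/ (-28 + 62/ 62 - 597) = 43/ 365820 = 0.00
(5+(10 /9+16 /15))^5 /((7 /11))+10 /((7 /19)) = 38707831820023 /1291696875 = 29966.65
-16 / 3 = -5.33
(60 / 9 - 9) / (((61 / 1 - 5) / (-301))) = 301 / 24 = 12.54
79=79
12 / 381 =4 / 127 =0.03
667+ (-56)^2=3803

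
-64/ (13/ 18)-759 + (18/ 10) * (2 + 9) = -53808/ 65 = -827.82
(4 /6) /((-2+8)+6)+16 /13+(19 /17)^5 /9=491755531 /332246538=1.48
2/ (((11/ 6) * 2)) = 6/ 11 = 0.55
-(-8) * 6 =48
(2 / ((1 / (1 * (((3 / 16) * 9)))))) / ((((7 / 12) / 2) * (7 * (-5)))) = -81 / 245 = -0.33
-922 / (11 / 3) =-2766 / 11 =-251.45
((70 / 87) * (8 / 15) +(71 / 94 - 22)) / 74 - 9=-16850333 / 1815516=-9.28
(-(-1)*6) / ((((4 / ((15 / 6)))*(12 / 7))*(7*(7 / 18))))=45 / 56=0.80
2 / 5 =0.40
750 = 750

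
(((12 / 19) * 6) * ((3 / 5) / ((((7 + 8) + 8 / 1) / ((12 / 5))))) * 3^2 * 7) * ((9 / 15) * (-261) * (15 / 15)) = -127860768 / 54625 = -2340.70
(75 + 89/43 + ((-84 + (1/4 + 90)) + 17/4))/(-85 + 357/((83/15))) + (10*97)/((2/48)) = 200171231/8600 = 23275.72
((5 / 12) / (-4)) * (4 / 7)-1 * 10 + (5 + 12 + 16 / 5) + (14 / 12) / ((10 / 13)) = 408 / 35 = 11.66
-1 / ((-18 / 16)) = 8 / 9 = 0.89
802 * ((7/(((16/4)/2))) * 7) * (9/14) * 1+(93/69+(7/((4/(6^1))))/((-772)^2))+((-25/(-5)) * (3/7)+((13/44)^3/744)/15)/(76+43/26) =72706167956064172813289/5755314244070603520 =12632.88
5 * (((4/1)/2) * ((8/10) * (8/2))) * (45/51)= 480/17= 28.24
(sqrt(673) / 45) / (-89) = -sqrt(673) / 4005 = -0.01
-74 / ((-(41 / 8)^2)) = 2.82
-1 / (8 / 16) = -2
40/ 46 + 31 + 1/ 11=8086/ 253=31.96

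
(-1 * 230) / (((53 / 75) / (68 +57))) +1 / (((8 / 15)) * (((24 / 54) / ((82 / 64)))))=-2207706645 / 54272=-40678.56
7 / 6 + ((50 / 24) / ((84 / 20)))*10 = 386 / 63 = 6.13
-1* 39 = -39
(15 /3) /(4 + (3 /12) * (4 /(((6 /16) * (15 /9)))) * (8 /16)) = 25 /24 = 1.04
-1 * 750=-750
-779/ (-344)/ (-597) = -779/ 205368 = -0.00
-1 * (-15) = 15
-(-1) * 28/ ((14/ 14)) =28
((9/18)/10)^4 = 1/160000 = 0.00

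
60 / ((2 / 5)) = 150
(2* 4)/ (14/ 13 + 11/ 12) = 1248/ 311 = 4.01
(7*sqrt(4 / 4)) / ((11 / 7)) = 49 / 11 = 4.45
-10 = -10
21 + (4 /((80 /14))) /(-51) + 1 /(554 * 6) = 5929547 /282540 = 20.99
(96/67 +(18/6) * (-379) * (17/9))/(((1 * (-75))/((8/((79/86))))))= 296798384/1190925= 249.22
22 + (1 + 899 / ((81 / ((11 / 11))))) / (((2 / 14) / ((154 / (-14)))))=-73678 / 81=-909.60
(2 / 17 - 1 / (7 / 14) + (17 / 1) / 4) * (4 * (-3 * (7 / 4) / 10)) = -3381 / 680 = -4.97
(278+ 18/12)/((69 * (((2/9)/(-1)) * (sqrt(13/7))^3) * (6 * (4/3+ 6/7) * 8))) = -6321 * sqrt(91)/880256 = -0.07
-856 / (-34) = 428 / 17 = 25.18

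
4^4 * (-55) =-14080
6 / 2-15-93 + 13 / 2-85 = -183.50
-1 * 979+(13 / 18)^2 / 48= -15225239 / 15552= -978.99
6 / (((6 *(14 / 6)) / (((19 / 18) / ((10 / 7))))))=19 / 60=0.32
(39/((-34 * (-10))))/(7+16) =39/7820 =0.00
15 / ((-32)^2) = 15 / 1024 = 0.01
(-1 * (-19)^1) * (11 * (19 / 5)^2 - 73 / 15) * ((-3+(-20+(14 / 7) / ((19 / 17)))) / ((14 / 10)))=-44322.32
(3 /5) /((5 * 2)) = 3 /50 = 0.06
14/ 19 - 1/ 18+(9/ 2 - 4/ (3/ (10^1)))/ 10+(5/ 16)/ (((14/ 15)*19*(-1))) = -42071/ 191520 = -0.22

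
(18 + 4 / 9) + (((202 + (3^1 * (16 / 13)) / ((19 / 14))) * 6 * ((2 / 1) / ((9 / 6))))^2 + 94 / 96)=23564748643069 / 8785296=2682294.22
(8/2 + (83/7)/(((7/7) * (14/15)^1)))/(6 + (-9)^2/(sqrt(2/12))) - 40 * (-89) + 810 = 14733 * sqrt(6)/428260 + 2807242663/642390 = 4370.08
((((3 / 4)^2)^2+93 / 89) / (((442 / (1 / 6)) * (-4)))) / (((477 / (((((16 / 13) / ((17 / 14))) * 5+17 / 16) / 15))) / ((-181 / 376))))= 765385831 / 14460259876208640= 0.00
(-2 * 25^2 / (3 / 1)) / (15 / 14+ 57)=-17500 / 2439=-7.18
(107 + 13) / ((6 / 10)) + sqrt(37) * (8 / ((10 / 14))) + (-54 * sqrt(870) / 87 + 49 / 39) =-18 * sqrt(870) / 29 + 56 * sqrt(37) / 5 + 7849 / 39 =251.08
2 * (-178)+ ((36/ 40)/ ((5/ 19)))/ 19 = -17791/ 50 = -355.82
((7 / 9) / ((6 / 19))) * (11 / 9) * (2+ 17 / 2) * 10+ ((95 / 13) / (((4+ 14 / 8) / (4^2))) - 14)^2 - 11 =4999597855 / 14482962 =345.21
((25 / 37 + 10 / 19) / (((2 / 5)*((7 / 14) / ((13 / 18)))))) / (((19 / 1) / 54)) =164775 / 13357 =12.34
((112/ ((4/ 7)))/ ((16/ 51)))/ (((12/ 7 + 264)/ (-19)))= -110789/ 2480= -44.67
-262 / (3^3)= -262 / 27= -9.70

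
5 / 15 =1 / 3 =0.33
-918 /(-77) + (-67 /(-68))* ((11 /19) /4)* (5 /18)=85679777 /7162848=11.96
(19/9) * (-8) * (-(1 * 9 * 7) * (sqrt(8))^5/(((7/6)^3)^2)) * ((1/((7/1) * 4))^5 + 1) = 15256372545216 * sqrt(2)/282475249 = 76381.10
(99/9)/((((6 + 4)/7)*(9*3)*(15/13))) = 1001/4050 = 0.25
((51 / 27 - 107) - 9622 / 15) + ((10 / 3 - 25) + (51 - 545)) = -1262.24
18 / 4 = 9 / 2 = 4.50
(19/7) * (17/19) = 17/7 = 2.43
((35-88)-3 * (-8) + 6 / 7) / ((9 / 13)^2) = -33293 / 567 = -58.72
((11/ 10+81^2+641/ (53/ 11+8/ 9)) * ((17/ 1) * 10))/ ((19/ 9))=1153939923/ 2147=537466.20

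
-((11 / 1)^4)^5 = -672749994932560009201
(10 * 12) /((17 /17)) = 120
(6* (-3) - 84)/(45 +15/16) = -544/245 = -2.22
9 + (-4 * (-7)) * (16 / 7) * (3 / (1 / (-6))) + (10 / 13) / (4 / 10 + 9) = -698323 / 611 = -1142.92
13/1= 13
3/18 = 1/6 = 0.17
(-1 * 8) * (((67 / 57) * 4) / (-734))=1072 / 20919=0.05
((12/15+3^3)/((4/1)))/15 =139/300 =0.46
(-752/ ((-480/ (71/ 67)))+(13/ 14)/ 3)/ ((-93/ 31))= -4619/ 7035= -0.66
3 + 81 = 84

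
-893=-893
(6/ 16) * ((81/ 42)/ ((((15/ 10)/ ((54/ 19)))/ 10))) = 3645/ 266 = 13.70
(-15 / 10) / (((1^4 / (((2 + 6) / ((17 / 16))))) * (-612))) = 16 / 867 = 0.02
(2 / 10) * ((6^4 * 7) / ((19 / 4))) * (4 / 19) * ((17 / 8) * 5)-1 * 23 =300145 / 361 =831.43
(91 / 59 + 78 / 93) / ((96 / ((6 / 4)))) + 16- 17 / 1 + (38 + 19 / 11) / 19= 1452577 / 1287616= 1.13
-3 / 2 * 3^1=-9 / 2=-4.50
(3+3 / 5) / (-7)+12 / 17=114 / 595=0.19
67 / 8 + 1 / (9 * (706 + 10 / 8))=1705919 / 203688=8.38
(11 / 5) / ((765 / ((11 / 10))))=121 / 38250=0.00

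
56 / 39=1.44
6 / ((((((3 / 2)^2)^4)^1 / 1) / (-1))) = -512 / 2187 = -0.23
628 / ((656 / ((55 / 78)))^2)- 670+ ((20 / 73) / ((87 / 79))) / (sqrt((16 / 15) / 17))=-438542032595 / 654541056+ 395 * sqrt(255) / 6351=-669.01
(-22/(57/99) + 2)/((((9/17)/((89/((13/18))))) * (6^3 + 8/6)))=-38.78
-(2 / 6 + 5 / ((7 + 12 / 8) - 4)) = -13 / 9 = -1.44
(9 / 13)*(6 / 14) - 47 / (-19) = 4790 / 1729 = 2.77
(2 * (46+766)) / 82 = 812 / 41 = 19.80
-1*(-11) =11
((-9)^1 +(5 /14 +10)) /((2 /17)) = 323 /28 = 11.54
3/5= 0.60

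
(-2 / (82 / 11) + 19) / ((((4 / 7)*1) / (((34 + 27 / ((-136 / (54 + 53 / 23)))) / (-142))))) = -5996508 / 1138201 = -5.27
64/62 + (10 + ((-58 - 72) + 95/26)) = -92943/806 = -115.31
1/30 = 0.03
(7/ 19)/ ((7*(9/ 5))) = 5/ 171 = 0.03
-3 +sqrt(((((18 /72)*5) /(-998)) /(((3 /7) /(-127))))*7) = -3 +7*sqrt(1901190) /5988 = -1.39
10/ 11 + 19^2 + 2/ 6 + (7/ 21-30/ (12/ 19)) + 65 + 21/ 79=1983101/ 5214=380.34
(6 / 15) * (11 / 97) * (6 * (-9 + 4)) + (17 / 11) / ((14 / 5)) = -12083 / 14938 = -0.81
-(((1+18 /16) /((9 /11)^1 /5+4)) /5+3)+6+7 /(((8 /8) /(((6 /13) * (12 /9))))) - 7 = 4897 /23816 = 0.21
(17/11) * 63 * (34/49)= 5202/77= 67.56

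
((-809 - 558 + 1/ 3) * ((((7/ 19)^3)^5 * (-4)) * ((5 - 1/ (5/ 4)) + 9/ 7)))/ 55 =28474517490492416/ 166992397328622781289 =0.00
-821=-821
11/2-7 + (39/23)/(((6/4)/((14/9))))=107/414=0.26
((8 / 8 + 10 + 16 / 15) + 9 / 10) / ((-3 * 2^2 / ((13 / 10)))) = -5057 / 3600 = -1.40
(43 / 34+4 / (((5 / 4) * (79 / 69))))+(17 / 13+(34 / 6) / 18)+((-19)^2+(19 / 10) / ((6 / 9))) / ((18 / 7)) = 2775173027 / 18855720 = 147.18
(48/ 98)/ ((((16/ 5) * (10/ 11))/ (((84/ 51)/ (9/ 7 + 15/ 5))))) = 11/ 170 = 0.06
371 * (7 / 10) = 2597 / 10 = 259.70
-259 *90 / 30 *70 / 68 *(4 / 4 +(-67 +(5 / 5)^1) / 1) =1767675 / 34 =51990.44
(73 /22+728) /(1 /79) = 1271031 /22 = 57774.14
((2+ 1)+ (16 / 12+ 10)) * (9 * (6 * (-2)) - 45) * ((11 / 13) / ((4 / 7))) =-168861 / 52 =-3247.33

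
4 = 4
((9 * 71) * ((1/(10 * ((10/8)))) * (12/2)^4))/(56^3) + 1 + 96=13360159/137200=97.38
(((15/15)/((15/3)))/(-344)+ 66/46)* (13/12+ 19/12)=56737/14835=3.82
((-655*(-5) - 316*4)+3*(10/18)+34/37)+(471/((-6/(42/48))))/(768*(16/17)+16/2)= 44427740459/22065024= 2013.49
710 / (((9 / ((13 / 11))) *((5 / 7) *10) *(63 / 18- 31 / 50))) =32305 / 7128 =4.53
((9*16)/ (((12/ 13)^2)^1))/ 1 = 169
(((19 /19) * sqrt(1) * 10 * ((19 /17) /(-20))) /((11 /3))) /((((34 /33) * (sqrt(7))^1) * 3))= -57 * sqrt(7) /8092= -0.02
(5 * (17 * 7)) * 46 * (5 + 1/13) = 1806420/13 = 138955.38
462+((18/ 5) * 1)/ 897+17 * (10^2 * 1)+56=3315916/ 1495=2218.00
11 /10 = 1.10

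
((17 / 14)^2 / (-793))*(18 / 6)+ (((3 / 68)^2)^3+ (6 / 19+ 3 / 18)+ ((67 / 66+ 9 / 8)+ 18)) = 16553701605230862385 / 802913998415040512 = 20.62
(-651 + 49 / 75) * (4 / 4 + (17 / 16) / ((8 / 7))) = -1505959 / 1200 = -1254.97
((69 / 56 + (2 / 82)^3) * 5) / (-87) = -23778025 / 335783112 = -0.07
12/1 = 12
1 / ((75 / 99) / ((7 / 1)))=231 / 25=9.24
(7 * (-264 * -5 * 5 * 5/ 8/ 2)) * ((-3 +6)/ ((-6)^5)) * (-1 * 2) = 9625/ 864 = 11.14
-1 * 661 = -661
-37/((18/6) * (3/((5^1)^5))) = -115625/9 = -12847.22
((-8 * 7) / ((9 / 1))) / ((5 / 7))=-392 / 45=-8.71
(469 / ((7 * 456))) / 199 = 67 / 90744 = 0.00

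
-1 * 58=-58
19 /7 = 2.71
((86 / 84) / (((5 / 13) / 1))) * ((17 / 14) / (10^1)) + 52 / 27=595127 / 264600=2.25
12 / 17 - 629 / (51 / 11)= -6883 / 51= -134.96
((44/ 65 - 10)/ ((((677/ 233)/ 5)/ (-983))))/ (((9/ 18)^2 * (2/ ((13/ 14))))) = 138797634/ 4739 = 29288.38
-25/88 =-0.28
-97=-97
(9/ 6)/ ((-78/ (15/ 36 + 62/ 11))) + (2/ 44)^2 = -8633/ 75504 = -0.11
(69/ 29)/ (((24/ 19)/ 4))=437/ 58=7.53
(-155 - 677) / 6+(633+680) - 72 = 3307 / 3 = 1102.33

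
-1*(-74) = 74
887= 887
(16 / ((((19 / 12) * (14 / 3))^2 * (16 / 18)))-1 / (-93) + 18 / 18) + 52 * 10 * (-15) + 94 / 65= -833756067532 / 106930005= -7797.21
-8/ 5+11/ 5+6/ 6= 8/ 5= 1.60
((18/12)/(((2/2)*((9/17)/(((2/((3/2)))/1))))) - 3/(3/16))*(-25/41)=2750/369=7.45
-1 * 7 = -7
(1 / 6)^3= 1 / 216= 0.00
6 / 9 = 2 / 3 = 0.67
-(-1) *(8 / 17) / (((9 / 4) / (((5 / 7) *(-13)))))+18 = 17198 / 1071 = 16.06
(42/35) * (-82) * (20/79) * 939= -1847952/79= -23391.80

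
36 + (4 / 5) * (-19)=104 / 5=20.80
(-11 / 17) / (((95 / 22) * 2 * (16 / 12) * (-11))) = 33 / 6460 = 0.01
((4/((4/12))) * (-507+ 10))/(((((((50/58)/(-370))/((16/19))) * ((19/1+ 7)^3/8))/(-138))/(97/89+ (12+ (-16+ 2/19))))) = 134035409684736/352937065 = 379771.42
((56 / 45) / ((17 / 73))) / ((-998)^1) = -2044 / 381735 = -0.01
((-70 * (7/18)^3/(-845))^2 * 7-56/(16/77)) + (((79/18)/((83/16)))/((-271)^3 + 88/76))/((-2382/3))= -269.50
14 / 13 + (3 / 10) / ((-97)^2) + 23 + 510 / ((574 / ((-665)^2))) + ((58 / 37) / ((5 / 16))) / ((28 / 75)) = 392955.20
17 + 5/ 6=107/ 6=17.83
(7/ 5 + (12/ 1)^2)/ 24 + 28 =4087/ 120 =34.06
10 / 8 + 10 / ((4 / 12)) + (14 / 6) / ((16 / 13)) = 33.15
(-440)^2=193600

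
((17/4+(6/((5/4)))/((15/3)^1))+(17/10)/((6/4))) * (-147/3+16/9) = -32351/108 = -299.55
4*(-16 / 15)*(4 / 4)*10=-128 / 3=-42.67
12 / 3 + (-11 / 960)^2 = 3686521 / 921600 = 4.00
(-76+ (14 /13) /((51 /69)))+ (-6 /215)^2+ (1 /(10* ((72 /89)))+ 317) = 356852866769 /1471064400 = 242.58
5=5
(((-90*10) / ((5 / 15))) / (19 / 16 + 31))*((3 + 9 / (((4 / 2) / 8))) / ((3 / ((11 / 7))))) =-1235520 / 721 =-1713.62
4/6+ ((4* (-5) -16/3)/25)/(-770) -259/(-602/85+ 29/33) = 21313173613/502453875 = 42.42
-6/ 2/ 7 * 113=-339/ 7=-48.43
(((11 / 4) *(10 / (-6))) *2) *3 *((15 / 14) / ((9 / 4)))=-275 / 21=-13.10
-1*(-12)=12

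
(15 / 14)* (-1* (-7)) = 15 / 2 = 7.50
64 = 64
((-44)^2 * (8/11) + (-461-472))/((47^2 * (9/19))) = 0.45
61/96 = 0.64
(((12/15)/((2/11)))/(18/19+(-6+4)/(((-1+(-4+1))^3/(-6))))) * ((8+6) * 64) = 77824/15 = 5188.27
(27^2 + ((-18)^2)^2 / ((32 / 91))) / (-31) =-598509 / 62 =-9653.37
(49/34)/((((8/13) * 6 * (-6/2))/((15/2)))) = -3185/3264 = -0.98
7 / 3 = 2.33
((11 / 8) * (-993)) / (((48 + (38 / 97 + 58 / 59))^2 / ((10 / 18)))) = -596263431445 / 1916326444416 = -0.31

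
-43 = -43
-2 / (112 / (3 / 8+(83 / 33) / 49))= -5515 / 724416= -0.01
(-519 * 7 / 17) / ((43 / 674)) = -2448642 / 731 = -3349.72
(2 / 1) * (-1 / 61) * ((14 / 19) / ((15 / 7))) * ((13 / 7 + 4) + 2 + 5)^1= -168 / 1159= -0.14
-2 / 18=-1 / 9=-0.11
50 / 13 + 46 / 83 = 4748 / 1079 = 4.40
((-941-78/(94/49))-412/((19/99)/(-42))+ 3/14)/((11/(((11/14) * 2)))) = 1114947139/87514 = 12740.21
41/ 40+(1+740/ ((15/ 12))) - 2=23681/ 40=592.02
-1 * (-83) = 83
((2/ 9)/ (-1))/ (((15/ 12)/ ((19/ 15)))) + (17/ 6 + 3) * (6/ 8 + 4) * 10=276.86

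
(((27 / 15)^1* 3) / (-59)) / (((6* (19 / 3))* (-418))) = 27 / 4685780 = 0.00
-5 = -5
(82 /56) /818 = 41 /22904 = 0.00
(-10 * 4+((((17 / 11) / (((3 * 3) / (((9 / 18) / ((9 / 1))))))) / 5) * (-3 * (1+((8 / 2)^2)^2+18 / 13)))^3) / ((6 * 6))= -2488485411471727 / 2072057989716000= -1.20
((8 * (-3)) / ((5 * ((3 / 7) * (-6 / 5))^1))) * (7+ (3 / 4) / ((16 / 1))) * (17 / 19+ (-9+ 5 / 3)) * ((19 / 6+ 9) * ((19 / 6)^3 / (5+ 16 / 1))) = -4361869501 / 559872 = -7790.83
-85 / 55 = -17 / 11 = -1.55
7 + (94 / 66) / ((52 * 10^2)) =1201247 / 171600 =7.00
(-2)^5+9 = -23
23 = 23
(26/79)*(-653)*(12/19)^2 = -2444832/28519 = -85.73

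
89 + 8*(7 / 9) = 857 / 9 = 95.22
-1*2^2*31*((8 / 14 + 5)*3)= -14508 / 7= -2072.57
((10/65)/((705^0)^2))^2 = 4/169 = 0.02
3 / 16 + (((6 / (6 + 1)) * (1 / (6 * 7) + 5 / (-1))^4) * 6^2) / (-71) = -15253498415 / 57278256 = -266.31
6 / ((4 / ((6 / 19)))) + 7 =142 / 19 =7.47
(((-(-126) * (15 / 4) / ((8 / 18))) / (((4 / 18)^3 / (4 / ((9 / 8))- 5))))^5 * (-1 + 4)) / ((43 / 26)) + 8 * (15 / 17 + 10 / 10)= -38196799417489489697795654063651122579 / 392452636672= -97328431123303205390970800.00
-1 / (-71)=1 / 71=0.01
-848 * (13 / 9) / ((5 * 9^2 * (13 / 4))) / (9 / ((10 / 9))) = -6784 / 59049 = -0.11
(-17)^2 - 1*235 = 54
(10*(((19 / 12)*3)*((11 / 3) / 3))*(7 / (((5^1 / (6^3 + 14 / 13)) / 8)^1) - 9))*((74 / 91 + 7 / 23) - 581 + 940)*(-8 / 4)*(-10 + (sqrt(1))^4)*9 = 223221839238882 / 27209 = 8203970717.00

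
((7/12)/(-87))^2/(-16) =-49/17438976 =-0.00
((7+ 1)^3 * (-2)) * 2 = -2048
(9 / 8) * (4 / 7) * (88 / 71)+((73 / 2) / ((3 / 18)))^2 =23837013 / 497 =47961.80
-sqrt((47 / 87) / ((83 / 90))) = -sqrt(3393870) / 2407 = -0.77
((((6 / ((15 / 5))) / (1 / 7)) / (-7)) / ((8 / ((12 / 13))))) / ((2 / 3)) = -9 / 26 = -0.35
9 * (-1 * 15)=-135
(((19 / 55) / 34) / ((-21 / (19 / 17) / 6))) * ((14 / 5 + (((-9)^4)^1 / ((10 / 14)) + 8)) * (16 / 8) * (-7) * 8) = 265586256 / 79475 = 3341.76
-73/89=-0.82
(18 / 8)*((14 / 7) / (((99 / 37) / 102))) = 1887 / 11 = 171.55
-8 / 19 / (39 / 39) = -8 / 19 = -0.42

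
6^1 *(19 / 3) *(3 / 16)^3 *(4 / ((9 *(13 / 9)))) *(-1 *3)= -1539 / 6656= -0.23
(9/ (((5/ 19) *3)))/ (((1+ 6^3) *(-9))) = -0.01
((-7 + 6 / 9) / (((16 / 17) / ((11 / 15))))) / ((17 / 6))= -209 / 120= -1.74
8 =8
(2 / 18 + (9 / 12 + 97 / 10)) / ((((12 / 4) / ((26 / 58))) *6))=24713 / 93960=0.26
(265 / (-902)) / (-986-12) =265 / 900196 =0.00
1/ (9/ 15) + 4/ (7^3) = 1.68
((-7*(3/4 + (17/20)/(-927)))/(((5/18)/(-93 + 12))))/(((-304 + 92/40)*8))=-0.63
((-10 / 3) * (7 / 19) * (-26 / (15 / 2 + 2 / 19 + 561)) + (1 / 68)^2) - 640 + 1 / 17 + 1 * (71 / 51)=-11257463099 / 17631312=-638.49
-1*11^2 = -121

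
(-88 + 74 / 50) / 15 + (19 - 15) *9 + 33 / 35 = 27278 / 875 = 31.17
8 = 8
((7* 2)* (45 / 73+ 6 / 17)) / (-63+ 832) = 16842 / 954329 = 0.02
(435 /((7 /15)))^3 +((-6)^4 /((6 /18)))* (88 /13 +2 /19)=68620334847507 /84721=809956620.53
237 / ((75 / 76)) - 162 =1954 / 25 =78.16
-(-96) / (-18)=-16 / 3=-5.33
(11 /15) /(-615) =-11 /9225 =-0.00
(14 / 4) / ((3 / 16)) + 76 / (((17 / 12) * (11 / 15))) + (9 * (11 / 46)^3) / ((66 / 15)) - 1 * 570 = -52219266731 / 109210992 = -478.15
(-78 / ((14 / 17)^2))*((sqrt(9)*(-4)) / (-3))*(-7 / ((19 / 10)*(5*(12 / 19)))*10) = 37570 / 7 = 5367.14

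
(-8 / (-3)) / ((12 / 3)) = 2 / 3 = 0.67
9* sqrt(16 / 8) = 9* sqrt(2) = 12.73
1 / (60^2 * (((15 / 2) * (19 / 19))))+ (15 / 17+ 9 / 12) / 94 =46928 / 2696625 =0.02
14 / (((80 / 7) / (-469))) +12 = -22501 / 40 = -562.52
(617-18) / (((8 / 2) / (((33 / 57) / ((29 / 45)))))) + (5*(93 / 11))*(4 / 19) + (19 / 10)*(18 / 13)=230171199 / 1575860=146.06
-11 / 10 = -1.10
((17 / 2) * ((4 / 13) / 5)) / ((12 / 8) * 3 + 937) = 68 / 122395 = 0.00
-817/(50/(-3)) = 2451/50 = 49.02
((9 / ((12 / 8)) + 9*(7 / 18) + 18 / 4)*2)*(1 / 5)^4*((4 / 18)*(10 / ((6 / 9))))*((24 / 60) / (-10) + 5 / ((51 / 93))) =72016 / 53125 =1.36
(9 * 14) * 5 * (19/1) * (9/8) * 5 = 269325/4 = 67331.25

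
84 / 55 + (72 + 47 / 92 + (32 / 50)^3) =1174873277 / 15812500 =74.30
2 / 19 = 0.11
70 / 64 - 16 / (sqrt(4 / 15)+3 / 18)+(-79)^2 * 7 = 60130177 / 1376 - 384 * sqrt(15) / 43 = 43664.67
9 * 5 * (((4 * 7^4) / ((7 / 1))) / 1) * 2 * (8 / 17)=987840 / 17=58108.24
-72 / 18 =-4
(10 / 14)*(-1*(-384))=1920 / 7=274.29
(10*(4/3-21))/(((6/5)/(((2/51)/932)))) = -0.01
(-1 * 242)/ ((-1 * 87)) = 242/ 87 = 2.78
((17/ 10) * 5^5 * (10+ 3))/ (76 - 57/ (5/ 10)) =-138125/ 76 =-1817.43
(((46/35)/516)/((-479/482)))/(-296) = 5543/640154760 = 0.00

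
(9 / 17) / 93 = 3 / 527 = 0.01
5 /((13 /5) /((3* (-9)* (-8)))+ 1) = 5400 /1093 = 4.94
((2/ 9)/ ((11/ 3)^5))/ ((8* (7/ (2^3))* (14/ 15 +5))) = 810/ 100334773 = 0.00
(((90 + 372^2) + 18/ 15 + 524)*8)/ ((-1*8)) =-694996/ 5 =-138999.20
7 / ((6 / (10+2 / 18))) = 11.80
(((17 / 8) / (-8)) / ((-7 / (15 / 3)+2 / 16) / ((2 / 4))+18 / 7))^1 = -595 / 48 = -12.40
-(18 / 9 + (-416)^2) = -173058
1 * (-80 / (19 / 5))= -21.05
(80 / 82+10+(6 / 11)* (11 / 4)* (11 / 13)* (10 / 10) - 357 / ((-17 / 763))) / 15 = 5697857 / 5330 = 1069.02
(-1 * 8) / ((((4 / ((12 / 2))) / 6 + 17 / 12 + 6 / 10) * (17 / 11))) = -15840 / 6511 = -2.43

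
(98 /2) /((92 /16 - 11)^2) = 16 /9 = 1.78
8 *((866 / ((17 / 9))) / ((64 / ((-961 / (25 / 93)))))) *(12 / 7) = -1044859743 / 2975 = -351213.36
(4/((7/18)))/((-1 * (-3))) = 24/7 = 3.43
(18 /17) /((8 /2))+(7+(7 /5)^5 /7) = 8.03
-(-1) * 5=5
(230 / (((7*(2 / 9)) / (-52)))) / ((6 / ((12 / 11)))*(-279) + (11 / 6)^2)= 1937520 / 385847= 5.02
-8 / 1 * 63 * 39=-19656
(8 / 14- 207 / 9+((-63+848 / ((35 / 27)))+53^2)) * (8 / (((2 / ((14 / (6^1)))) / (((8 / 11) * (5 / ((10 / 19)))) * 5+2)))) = 63366456 / 55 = 1152117.38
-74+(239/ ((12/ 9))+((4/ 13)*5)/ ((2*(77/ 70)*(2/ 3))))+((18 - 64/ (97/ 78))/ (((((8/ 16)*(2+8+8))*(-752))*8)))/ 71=944700666179/ 8887205184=106.30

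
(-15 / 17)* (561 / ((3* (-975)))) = 11 / 65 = 0.17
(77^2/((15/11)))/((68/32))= 521752/255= 2046.09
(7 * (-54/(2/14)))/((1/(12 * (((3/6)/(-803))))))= 15876/803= 19.77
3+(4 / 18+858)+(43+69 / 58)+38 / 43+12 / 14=142533653 / 157122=907.15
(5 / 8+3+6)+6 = 125 / 8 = 15.62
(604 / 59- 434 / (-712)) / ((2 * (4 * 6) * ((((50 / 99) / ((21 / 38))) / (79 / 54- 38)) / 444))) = -1280633109679 / 319260800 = -4011.24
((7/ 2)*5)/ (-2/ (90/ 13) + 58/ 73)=114975/ 3322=34.61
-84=-84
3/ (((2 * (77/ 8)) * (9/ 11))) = 0.19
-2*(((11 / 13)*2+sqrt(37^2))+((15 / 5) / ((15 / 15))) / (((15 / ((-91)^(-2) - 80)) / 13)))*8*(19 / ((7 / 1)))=7352.78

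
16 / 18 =8 / 9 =0.89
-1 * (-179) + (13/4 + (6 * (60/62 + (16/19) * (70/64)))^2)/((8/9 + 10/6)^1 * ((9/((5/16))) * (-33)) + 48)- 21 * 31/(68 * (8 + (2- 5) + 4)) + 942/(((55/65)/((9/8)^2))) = 1633970886097515/1029683730944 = 1586.87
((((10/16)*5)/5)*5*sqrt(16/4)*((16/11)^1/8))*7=175/22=7.95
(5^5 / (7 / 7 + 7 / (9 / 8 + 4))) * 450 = 57656250 / 97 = 594394.33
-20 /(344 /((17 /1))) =-0.99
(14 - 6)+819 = 827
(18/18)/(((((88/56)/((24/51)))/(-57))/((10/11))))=-31920/2057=-15.52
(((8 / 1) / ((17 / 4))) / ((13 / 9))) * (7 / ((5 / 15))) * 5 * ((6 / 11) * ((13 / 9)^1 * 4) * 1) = 80640 / 187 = 431.23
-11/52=-0.21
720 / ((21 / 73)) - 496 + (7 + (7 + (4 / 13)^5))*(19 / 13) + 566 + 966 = 120261196306 / 33787663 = 3559.32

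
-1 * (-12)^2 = -144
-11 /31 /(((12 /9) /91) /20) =-15015 /31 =-484.35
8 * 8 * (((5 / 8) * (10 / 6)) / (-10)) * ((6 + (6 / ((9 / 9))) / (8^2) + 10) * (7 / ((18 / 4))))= -18025 / 108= -166.90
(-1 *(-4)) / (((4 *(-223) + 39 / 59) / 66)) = -15576 / 52589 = -0.30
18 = 18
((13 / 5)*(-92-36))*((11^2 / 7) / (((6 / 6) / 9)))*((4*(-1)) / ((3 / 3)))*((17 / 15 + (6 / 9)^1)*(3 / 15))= 65235456 / 875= 74554.81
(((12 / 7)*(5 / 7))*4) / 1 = 240 / 49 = 4.90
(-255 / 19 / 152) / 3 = -85 / 2888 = -0.03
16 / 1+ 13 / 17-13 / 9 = 2344 / 153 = 15.32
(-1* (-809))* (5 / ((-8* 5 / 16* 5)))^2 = 3236 / 25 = 129.44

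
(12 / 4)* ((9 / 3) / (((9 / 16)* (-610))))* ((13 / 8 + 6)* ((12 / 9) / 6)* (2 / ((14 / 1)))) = -2 / 315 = -0.01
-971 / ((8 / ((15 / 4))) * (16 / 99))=-1441935 / 512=-2816.28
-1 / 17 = -0.06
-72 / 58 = -36 / 29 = -1.24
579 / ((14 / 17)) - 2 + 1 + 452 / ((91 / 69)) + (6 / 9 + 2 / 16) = 1045.59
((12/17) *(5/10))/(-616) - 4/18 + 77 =3618049/47124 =76.78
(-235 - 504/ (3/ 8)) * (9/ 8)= -14211/ 8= -1776.38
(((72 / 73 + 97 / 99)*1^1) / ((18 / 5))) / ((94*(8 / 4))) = 71045 / 24456168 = 0.00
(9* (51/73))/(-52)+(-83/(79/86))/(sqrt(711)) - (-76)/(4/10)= 720781/3796 - 7138* sqrt(79)/18723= 186.49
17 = 17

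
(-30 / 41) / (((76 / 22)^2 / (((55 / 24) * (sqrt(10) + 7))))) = -232925 / 236816 - 33275 * sqrt(10) / 236816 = -1.43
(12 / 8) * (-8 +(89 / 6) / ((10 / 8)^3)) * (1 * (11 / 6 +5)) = -1558 / 375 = -4.15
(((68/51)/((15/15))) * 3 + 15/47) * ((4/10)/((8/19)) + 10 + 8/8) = 48517/940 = 51.61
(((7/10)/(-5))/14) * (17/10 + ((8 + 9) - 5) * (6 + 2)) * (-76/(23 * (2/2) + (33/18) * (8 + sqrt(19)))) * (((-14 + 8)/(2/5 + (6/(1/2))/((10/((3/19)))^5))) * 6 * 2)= -149584674478492800/402588948262811 + 7280669996740800 * sqrt(19)/402588948262811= -292.73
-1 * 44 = -44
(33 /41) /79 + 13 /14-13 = -546929 /45346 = -12.06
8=8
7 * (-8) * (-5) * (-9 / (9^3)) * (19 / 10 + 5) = -644 / 27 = -23.85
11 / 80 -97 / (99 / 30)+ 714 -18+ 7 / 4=1764823 / 2640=668.49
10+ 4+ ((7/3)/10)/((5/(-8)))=1022/75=13.63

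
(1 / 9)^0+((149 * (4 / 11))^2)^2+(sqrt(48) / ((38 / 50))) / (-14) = 126178421297 / 14641-50 * sqrt(3) / 133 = 8618155.30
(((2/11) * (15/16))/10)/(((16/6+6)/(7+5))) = 27/1144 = 0.02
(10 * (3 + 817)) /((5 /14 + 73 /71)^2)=8101895200 /1896129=4272.86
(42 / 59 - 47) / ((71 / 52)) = -142012 / 4189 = -33.90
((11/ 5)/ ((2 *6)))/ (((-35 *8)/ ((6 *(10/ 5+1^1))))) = -33/ 2800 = -0.01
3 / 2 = 1.50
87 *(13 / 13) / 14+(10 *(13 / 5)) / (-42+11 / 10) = 5.58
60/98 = 30/49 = 0.61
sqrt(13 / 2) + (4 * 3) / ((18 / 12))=sqrt(26) / 2 + 8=10.55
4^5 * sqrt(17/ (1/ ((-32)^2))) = 32768 * sqrt(17) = 135105.93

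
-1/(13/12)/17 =-0.05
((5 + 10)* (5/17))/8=75/136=0.55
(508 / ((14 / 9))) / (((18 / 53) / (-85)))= -572135 / 7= -81733.57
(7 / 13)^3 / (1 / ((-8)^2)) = 21952 / 2197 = 9.99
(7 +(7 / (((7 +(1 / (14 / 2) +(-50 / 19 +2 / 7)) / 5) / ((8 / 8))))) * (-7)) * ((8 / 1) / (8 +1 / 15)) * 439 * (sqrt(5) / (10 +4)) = -32.70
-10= -10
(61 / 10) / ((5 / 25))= 61 / 2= 30.50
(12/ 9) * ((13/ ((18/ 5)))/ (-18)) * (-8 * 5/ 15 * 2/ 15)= 208/ 2187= 0.10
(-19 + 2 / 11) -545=-6202 / 11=-563.82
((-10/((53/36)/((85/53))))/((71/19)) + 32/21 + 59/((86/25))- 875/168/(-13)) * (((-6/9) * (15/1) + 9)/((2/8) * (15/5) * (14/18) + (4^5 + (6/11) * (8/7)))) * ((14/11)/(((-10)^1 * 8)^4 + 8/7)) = -4943779401673/10093506159340239279176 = -0.00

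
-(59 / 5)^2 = -3481 / 25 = -139.24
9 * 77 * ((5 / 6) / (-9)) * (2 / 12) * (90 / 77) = -25 / 2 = -12.50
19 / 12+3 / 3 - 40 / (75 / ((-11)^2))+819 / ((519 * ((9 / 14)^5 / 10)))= 5569404799 / 68103180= 81.78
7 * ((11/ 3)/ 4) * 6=77/ 2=38.50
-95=-95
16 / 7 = 2.29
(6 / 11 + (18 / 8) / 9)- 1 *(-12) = 563 / 44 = 12.80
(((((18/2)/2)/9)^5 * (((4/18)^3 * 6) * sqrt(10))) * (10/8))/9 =5 * sqrt(10)/17496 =0.00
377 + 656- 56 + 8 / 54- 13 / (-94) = 2480353 / 2538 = 977.29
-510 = -510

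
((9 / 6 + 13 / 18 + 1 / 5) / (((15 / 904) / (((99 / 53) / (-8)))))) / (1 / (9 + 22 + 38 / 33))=-13068337 / 11925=-1095.88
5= 5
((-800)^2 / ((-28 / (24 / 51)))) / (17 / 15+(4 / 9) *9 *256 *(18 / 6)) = -19200000 / 5485543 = -3.50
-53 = -53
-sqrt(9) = -3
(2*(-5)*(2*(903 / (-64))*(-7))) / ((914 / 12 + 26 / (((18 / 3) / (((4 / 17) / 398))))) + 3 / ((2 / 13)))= -35639905 / 1726128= -20.65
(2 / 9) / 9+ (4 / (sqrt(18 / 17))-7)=-565 / 81+ 2* sqrt(34) / 3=-3.09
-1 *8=-8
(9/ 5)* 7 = 63/ 5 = 12.60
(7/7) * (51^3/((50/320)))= 4244832/5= 848966.40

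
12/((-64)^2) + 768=786435/1024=768.00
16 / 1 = 16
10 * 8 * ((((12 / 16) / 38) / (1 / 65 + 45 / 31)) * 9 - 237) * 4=-1064325390 / 14041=-75801.25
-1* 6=-6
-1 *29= -29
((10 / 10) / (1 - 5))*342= -171 / 2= -85.50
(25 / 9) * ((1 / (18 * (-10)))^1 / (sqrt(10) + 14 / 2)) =-35 / 12636 + 5 * sqrt(10) / 12636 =-0.00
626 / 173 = 3.62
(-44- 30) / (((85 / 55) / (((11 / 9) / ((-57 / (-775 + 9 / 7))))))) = -48494864 / 61047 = -794.39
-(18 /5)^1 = -3.60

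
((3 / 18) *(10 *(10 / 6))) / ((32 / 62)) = 775 / 144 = 5.38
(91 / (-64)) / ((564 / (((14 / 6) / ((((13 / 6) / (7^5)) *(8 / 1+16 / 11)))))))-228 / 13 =-41978525 / 1876992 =-22.36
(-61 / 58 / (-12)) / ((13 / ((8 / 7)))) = 61 / 7917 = 0.01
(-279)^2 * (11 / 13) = 856251 / 13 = 65865.46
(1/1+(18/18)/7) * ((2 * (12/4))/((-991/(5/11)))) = -240/76307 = -0.00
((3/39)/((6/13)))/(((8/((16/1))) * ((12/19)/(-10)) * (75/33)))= -209/90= -2.32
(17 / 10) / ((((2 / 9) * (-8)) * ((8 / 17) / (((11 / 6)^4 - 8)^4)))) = -96345051679470049 / 401224520171520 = -240.13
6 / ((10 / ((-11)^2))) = 363 / 5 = 72.60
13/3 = 4.33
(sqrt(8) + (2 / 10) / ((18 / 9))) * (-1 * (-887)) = 887 / 10 + 1774 * sqrt(2) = 2597.51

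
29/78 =0.37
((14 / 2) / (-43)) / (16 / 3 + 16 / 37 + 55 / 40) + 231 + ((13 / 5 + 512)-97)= 648.58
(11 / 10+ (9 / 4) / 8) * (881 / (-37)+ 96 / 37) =-34697 / 1184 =-29.30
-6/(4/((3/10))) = -9/20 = -0.45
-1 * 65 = -65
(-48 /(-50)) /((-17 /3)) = -72 /425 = -0.17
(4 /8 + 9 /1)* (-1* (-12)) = 114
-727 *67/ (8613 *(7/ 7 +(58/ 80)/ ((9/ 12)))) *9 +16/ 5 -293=-29707079/ 94105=-315.68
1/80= 0.01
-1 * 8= -8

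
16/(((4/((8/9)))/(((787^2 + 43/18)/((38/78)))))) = 2318926480/513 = 4520324.52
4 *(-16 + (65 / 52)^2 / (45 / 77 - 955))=-3763073 / 58792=-64.01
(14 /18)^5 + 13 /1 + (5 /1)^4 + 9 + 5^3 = 45602635 /59049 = 772.28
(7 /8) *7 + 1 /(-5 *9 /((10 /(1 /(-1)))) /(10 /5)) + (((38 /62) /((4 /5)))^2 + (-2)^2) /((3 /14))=967831 /34596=27.98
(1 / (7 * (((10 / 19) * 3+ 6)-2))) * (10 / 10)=19 / 742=0.03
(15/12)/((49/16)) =0.41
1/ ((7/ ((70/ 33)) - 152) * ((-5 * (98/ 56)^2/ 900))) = 28800/ 72863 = 0.40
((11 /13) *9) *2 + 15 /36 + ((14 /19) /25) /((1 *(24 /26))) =1161841 /74100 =15.68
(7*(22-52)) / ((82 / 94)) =-9870 / 41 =-240.73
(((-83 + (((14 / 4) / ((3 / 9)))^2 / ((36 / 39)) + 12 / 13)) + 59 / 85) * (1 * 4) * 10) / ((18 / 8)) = 448538 / 663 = 676.53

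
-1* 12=-12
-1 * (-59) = 59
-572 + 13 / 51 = -29159 / 51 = -571.75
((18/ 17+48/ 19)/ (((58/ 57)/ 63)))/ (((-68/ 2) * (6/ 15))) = -547155/ 33524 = -16.32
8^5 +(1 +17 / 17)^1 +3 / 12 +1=131085 / 4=32771.25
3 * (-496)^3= -366071808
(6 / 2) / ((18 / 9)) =3 / 2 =1.50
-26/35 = -0.74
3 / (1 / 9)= 27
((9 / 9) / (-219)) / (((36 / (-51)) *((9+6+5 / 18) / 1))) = 17 / 40150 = 0.00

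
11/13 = 0.85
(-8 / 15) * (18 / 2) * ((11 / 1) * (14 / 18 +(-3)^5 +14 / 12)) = 190916 / 15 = 12727.73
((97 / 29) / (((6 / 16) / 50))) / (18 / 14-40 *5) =-271600 / 121017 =-2.24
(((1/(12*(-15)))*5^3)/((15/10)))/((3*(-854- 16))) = 5/28188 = 0.00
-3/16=-0.19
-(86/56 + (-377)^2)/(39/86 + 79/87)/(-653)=14887889355/93129554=159.86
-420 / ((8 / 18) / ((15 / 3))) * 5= -23625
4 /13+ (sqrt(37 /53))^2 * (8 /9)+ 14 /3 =34694 /6201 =5.59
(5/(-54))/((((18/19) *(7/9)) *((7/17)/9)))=-1615/588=-2.75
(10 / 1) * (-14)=-140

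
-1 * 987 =-987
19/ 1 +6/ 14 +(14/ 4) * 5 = 517/ 14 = 36.93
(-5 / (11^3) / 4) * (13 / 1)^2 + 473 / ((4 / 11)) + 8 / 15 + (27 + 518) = 36857878 / 19965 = 1846.12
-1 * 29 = -29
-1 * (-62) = 62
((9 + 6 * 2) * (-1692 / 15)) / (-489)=3948 / 815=4.84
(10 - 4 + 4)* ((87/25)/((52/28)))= 1218/65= 18.74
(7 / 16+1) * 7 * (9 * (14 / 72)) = 1127 / 64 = 17.61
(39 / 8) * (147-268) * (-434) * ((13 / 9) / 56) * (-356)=-56418791 / 24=-2350782.96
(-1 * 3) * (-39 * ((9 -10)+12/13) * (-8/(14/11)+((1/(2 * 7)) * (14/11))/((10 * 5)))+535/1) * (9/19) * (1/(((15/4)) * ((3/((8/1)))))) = -521.58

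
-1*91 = -91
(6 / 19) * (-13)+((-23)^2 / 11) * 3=29295 / 209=140.17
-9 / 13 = -0.69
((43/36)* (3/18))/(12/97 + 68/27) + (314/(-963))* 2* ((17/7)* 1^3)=-562906649/373181760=-1.51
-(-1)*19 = 19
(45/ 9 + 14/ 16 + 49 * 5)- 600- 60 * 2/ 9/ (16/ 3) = -2813/ 8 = -351.62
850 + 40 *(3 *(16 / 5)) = 1234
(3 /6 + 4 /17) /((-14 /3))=-75 /476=-0.16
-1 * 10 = -10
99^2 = 9801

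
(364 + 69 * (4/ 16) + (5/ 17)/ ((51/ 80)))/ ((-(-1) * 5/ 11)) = 2912305/ 3468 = 839.76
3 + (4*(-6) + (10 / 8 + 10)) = -39 / 4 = -9.75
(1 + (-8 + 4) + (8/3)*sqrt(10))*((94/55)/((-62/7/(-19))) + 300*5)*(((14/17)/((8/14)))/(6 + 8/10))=-376871397/394196 + 251247598*sqrt(10)/295647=1731.33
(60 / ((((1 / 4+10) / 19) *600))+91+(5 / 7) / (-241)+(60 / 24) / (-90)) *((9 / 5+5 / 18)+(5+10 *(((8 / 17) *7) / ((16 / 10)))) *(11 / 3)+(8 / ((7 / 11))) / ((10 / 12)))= 10116.98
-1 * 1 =-1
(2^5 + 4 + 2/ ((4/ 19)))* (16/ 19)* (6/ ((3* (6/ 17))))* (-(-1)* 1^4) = 12376/ 57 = 217.12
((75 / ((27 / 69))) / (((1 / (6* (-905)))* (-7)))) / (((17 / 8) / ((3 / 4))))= 6244500 / 119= 52474.79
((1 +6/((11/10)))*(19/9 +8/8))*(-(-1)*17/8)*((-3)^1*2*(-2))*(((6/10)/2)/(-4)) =-8449/220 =-38.40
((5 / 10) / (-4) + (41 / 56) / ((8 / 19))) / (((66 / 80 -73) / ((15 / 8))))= -54225 / 1293376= -0.04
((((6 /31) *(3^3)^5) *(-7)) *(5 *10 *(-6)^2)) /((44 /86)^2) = -133681242045.51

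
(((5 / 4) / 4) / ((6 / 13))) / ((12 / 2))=65 / 576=0.11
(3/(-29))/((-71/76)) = 228/2059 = 0.11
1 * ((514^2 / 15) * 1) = 264196 / 15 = 17613.07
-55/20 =-11/4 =-2.75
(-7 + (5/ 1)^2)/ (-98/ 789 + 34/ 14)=99414/ 12727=7.81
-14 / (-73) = 14 / 73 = 0.19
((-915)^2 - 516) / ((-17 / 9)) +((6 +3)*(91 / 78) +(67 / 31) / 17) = -466872421 / 1054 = -442952.96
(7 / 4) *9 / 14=9 / 8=1.12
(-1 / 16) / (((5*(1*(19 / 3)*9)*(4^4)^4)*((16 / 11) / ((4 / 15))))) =-11 / 1175103052185600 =-0.00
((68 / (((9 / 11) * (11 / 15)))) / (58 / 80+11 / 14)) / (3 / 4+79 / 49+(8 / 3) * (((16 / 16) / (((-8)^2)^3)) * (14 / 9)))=31.76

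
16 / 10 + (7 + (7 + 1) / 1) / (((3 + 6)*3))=97 / 45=2.16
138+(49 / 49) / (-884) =121991 / 884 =138.00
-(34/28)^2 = -289/196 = -1.47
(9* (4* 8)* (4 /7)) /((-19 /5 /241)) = -1388160 /133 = -10437.29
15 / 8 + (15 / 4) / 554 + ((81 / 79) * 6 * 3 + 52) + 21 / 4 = 3395693 / 43766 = 77.59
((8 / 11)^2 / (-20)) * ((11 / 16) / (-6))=1 / 330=0.00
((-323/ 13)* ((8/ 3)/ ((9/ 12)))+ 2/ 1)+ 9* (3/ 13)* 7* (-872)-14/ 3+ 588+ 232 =-1397980/ 117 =-11948.55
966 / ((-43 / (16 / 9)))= -39.94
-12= -12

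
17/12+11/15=43/20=2.15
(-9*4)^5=-60466176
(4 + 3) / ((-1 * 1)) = -7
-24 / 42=-4 / 7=-0.57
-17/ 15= -1.13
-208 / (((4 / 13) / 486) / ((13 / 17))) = -4270968 / 17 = -251233.41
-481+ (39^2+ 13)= 1053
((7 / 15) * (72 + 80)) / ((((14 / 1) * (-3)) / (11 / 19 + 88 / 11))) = -652 / 45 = -14.49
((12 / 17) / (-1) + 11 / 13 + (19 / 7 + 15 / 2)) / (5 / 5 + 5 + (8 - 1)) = 32037 / 40222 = 0.80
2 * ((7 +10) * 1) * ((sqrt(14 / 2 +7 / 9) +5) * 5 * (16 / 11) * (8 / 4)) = 5440 * sqrt(70) / 33 +27200 / 11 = 3851.95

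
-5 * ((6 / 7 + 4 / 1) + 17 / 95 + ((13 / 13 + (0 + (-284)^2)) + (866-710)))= -404090.18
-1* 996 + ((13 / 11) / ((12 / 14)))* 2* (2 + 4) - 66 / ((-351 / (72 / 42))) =-2940334 / 3003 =-979.13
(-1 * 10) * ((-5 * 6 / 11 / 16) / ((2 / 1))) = 75 / 88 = 0.85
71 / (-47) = -71 / 47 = -1.51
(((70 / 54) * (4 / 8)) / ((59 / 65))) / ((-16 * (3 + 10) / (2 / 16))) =-175 / 407808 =-0.00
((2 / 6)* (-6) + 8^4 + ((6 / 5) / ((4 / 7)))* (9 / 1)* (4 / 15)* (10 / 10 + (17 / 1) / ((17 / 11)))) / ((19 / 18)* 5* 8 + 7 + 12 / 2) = 934758 / 12425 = 75.23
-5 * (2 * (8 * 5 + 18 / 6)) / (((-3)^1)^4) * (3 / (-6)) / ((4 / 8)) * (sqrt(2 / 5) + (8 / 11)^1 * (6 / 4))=86 * sqrt(10) / 81 + 1720 / 297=9.15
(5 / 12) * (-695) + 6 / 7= -24253 / 84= -288.73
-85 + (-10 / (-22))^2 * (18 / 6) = -10210 / 121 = -84.38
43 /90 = 0.48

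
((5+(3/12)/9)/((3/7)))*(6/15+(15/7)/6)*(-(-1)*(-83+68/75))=-59064101/81000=-729.19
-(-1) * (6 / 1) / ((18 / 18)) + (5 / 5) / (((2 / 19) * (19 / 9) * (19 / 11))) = 327 / 38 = 8.61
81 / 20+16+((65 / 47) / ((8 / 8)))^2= 970309 / 44180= 21.96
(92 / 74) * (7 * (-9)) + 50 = -1048 / 37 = -28.32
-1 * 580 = -580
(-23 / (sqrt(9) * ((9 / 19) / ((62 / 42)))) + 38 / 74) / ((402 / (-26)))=6376058 / 4216779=1.51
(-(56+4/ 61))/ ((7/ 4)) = -13680/ 427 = -32.04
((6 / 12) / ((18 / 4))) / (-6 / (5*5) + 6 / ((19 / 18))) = 475 / 23274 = 0.02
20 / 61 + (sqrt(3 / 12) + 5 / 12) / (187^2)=763021 / 2327028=0.33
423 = 423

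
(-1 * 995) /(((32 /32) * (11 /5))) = -4975 /11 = -452.27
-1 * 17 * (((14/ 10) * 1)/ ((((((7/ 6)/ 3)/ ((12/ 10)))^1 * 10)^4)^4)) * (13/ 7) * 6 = -6931762611482325685293330333696/ 3868822307512280531227588653564453125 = -0.00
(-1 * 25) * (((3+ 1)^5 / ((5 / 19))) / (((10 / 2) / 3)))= -58368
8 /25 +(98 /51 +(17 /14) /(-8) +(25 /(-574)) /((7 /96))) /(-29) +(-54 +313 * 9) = 2763.28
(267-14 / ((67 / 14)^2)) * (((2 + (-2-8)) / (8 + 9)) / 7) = -9566552 / 534191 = -17.91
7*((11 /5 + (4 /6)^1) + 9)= 1246 /15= 83.07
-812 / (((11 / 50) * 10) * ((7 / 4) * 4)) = -580 / 11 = -52.73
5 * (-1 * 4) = -20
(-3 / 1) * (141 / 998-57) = 170235 / 998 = 170.58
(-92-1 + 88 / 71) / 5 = -18.35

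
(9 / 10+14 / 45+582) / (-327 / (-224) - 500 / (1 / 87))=-5878768 / 438465285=-0.01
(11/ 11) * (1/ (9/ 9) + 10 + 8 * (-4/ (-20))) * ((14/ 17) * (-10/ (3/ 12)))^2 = 3951360/ 289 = 13672.53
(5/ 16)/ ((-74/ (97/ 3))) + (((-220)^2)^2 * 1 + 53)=8320773307771/ 3552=2342560052.86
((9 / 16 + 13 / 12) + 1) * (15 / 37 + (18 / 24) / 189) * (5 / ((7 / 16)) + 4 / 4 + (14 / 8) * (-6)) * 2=484759 / 116032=4.18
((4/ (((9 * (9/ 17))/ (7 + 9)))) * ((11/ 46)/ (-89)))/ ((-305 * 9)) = 0.00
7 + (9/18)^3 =7.12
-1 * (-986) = 986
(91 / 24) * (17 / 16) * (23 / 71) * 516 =1529983 / 2272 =673.41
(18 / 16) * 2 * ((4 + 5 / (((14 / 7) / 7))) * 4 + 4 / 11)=4275 / 22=194.32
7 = 7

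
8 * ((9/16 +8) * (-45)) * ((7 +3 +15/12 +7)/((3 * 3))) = -50005/8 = -6250.62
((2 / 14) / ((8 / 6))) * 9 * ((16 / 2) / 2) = 27 / 7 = 3.86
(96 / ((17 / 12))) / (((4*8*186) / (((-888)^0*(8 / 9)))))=16 / 1581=0.01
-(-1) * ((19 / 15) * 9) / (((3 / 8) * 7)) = 152 / 35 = 4.34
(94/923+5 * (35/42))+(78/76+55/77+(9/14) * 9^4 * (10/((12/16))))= 20713059277/368277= 56243.15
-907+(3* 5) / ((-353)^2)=-113020348 / 124609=-907.00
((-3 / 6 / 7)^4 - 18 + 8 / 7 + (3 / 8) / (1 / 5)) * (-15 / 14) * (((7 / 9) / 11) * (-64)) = -174410 / 2401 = -72.64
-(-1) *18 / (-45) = -2 / 5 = -0.40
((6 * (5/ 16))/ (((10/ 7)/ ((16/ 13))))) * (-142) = -2982/ 13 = -229.38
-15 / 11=-1.36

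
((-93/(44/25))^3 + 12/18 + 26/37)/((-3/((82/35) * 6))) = 57196792680187/82734960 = 691325.56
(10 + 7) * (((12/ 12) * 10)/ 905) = 34/ 181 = 0.19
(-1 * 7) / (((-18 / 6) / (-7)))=-16.33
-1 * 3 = -3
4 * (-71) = -284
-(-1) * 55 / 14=55 / 14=3.93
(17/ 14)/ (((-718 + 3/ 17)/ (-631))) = 182359/ 170842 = 1.07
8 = 8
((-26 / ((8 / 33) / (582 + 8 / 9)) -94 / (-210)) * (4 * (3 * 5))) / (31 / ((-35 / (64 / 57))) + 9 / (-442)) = 3307473610740 / 894883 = 3695984.40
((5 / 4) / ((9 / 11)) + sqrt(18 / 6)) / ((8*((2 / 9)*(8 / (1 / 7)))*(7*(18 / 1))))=55 / 451584 + sqrt(3) / 12544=0.00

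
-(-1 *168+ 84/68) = 2835/17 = 166.76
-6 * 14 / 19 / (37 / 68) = -5712 / 703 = -8.13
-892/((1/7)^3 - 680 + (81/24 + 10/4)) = 1.32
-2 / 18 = -1 / 9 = -0.11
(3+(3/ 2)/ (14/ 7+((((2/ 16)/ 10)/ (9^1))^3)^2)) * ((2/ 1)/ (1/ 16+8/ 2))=33435376680960000096/ 18110829035520000065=1.85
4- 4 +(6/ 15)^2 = 0.16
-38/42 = -19/21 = -0.90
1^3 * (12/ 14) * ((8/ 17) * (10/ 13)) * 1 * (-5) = -2400/ 1547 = -1.55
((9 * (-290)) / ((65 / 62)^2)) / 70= -1003284 / 29575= -33.92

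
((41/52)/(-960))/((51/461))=-0.01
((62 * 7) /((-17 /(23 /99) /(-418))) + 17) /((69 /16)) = 6110672 /10557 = 578.83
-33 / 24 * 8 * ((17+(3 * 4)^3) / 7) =-19195 / 7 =-2742.14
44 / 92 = 11 / 23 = 0.48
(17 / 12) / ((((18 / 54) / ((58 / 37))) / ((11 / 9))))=5423 / 666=8.14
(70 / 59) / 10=7 / 59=0.12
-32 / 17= -1.88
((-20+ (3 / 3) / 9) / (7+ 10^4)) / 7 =-179 / 630441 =-0.00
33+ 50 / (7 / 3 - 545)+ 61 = 76441 / 814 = 93.91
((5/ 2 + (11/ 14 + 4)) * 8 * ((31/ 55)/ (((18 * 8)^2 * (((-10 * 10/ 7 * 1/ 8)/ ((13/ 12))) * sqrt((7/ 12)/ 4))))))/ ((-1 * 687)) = 6851 * sqrt(21)/ 8569638000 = 0.00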